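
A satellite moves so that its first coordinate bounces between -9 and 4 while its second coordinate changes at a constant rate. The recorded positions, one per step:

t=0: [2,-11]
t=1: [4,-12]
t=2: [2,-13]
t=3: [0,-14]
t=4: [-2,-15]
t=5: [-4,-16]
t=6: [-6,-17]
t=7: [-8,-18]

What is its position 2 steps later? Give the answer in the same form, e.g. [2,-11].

[-6,-20]

The first coordinate reflects between -9 and 4, moving 2 per step.
  step 8: -8 → -8
  step 9: -8 → -6
The second coordinate changes by -1 each step: at step 9 it is -20.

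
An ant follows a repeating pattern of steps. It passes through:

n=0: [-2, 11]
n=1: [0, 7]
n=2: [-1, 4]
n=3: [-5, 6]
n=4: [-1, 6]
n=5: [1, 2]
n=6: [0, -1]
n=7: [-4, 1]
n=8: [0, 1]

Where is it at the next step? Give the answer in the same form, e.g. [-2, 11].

Step-to-step displacements: [+2, -4], [-1, -3], [-4, +2], [+4, +0], [+2, -4], [-1, -3], [-4, +2], [+4, +0] — a repeating cycle of length 4.
step 9: apply [+2, -4] → [2, -3]

[2, -3]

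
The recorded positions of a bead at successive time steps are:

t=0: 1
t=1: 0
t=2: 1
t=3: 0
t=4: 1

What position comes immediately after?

Step-to-step displacements: -1, +1, -1, +1; each is -1× the previous.
step 5: 1 − 1 → 0

0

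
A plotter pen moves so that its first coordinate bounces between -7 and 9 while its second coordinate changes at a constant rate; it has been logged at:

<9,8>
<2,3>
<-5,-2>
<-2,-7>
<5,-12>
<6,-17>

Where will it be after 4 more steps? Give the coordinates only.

<8,-37>

The first coordinate travels 7 per step and bounces off the walls at -7 and 9.
  step 6: 6 → -1
  step 7: -1 → -6
  step 8: -6 → 1
  step 9: 1 → 8
The second coordinate changes by -5 each step: at step 9 it is -37.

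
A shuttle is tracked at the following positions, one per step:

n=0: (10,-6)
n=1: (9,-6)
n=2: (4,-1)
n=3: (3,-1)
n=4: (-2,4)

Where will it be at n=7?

(-9,9)

The moves between consecutive positions are (-1,+0), (-5,+5), (-1,+0), (-5,+5); they repeat the 2-cycle [(-1,+0), (-5,+5)].
step 5: apply (-1,+0) → (-3,4)
step 6: apply (-5,+5) → (-8,9)
step 7: apply (-1,+0) → (-9,9)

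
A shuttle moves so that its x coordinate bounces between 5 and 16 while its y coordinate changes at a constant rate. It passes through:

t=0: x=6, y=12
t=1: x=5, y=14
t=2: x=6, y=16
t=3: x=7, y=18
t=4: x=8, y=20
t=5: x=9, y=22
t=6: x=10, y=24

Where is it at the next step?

The x coordinate travels 1 per step and bounces off the walls at 5 and 16.
  step 7: 10 → 11
The y coordinate changes by +2 each step: at step 7 it is 26.

x=11, y=26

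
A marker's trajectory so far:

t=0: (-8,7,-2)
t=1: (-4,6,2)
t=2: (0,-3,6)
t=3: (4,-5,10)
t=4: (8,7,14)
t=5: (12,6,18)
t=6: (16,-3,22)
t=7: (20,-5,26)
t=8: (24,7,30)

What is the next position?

(28,6,34)

First: linear, +4 per step → 28 at step 9.
Second: cycles through 7, 6, -3, -5 every 4 steps. Step 9 lands at position 1 of the cycle → 6.
Third: linear, +4 per step → 34 at step 9.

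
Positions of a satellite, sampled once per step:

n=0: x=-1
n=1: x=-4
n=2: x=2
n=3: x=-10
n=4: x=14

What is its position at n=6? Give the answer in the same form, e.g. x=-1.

Step-to-step displacements: -3, +6, -12, +24; each is -2× the previous.
step 5: 14 − 48 → x=-34
step 6: -34 + 96 → x=62

x=62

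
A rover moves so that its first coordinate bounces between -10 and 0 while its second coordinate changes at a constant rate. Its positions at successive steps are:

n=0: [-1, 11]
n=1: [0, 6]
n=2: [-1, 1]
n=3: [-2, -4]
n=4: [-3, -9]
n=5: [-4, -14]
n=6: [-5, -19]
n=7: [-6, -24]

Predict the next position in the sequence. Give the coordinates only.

The first coordinate travels 1 per step and bounces off the walls at -10 and 0.
  step 8: -6 → -7
The second coordinate changes by -5 each step: at step 8 it is -29.

[-7, -29]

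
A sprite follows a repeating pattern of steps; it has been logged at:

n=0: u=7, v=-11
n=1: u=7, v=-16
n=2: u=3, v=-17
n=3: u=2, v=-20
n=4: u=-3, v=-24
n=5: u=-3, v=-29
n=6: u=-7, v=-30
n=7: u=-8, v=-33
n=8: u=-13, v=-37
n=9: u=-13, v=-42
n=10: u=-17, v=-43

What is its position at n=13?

The moves between consecutive positions are (+0,-5), (-4,-1), (-1,-3), (-5,-4), (+0,-5), (-4,-1), (-1,-3), (-5,-4), (+0,-5), (-4,-1); they repeat the 4-cycle [(+0,-5), (-4,-1), (-1,-3), (-5,-4)].
step 11: apply (-1,-3) → u=-18, v=-46
step 12: apply (-5,-4) → u=-23, v=-50
step 13: apply (+0,-5) → u=-23, v=-55

u=-23, v=-55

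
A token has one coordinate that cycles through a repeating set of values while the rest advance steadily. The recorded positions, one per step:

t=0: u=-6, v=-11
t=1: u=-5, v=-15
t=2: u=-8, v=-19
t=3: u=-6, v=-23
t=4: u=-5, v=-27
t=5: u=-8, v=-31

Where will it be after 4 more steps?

The u coordinate repeats the cycle [-6, -5, -8] with period 3; step 9 mod 3 = 0, giving -6.
The v coordinate changes by -4 each step, so at step 9 it is -11 + 9·(-4) = -47.

u=-6, v=-47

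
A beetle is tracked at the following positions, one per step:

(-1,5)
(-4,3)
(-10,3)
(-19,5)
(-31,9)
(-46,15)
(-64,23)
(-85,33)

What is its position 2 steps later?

(-136,59)

Successive displacements: (-3,-2), (-6,+0), (-9,+2), (-12,+4), (-15,+6), (-18,+8), (-21,+10) — each changes by (-3,+2).
step 8: (-85,33) + (-24,+12) → (-109,45)
step 9: (-109,45) + (-27,+14) → (-136,59)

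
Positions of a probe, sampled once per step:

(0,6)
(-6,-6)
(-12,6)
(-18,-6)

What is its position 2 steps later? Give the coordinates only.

The first coordinate changes by -6 each step, so at step 5 it is 0 + 5·(-6) = -30.
The second coordinate repeats the cycle [6, -6] with period 2; step 5 mod 2 = 1, giving -6.

(-30,-6)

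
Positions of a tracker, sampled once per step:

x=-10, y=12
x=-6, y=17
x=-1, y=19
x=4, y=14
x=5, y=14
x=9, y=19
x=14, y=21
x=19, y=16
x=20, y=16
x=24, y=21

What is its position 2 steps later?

The moves between consecutive positions are (+4, +5), (+5, +2), (+5, -5), (+1, +0), (+4, +5), (+5, +2), (+5, -5), (+1, +0), (+4, +5); they repeat the 4-cycle [(+4, +5), (+5, +2), (+5, -5), (+1, +0)].
step 10: apply (+5, +2) → x=29, y=23
step 11: apply (+5, -5) → x=34, y=18

x=34, y=18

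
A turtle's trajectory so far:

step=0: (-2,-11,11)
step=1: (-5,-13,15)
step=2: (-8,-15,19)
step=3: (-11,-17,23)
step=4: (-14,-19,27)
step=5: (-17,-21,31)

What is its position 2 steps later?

Constant displacement of (-3,-2,+4) per step.
step 6: (-17,-21,31) + (-3,-2,+4) → (-20,-23,35)
step 7: (-20,-23,35) + (-3,-2,+4) → (-23,-25,39)

(-23,-25,39)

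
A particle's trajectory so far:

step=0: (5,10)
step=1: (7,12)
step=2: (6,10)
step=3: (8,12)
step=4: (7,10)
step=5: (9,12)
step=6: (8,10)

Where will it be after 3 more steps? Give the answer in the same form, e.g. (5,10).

(11,12)

Step-to-step displacements: (+2,+2), (-1,-2), (+2,+2), (-1,-2), (+2,+2), (-1,-2) — a repeating cycle of length 2.
step 7: apply (+2,+2) → (10,12)
step 8: apply (-1,-2) → (9,10)
step 9: apply (+2,+2) → (11,12)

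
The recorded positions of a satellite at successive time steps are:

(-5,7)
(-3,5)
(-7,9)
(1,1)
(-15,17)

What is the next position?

Step-to-step displacements: (+2,-2), (-4,+4), (+8,-8), (-16,+16); each is -2× the previous.
step 5: (-15,17) + (+32,-32) → (17,-15)

(17,-15)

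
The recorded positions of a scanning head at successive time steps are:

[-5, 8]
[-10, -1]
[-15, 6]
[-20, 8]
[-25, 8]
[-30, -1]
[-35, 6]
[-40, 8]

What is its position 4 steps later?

First: linear, -5 per step → -60 at step 11.
Second: cycles through 8, -1, 6, 8 every 4 steps. Step 11 lands at position 3 of the cycle → 8.

[-60, 8]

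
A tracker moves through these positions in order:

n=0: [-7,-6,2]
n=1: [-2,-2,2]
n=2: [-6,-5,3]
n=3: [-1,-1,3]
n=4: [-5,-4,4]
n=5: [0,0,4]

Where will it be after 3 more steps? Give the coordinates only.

[-3,-2,6]

The moves between consecutive positions are [+5,+4,+0], [-4,-3,+1], [+5,+4,+0], [-4,-3,+1], [+5,+4,+0]; they repeat the 2-cycle [[+5,+4,+0], [-4,-3,+1]].
step 6: apply [-4,-3,+1] → [-4,-3,5]
step 7: apply [+5,+4,+0] → [1,1,5]
step 8: apply [-4,-3,+1] → [-3,-2,6]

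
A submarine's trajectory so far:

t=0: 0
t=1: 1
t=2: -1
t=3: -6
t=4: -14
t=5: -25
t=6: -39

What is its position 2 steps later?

Taking differences between consecutive positions: +1, -2, -5, -8, -11, -14. These grow by -3 each step.
step 7: -39 − 17 → -56
step 8: -56 − 20 → -76

-76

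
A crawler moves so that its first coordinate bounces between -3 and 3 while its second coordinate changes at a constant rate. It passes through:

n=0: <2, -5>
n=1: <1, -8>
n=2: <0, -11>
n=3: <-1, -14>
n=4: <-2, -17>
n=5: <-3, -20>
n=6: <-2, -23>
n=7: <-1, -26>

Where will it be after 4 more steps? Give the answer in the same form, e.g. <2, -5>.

The first coordinate reflects between -3 and 3, moving 1 per step.
  step 8: -1 → 0
  step 9: 0 → 1
  step 10: 1 → 2
  step 11: 2 → 3
The second coordinate changes by -3 each step: at step 11 it is -38.

<3, -38>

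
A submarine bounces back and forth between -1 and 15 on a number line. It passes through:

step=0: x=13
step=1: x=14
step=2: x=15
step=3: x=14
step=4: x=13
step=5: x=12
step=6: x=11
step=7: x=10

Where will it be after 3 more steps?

The value reflects between -1 and 15, moving 1 per step.
  step 8: 10 → 9
  step 9: 9 → 8
  step 10: 8 → 7

x=7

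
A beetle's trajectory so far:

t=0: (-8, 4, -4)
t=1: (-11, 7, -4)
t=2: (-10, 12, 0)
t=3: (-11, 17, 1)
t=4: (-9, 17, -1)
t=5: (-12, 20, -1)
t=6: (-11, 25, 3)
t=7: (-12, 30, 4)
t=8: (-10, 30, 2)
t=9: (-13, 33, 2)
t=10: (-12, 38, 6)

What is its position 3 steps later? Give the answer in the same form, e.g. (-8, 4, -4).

(-14, 46, 5)

Step-to-step displacements: (-3, +3, +0), (+1, +5, +4), (-1, +5, +1), (+2, +0, -2), (-3, +3, +0), (+1, +5, +4), (-1, +5, +1), (+2, +0, -2), (-3, +3, +0), (+1, +5, +4) — a repeating cycle of length 4.
step 11: apply (-1, +5, +1) → (-13, 43, 7)
step 12: apply (+2, +0, -2) → (-11, 43, 5)
step 13: apply (-3, +3, +0) → (-14, 46, 5)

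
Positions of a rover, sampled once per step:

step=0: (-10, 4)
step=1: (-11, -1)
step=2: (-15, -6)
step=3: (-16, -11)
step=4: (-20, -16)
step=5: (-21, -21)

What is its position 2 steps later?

(-26, -31)

Step-to-step displacements: (-1, -5), (-4, -5), (-1, -5), (-4, -5), (-1, -5) — a repeating cycle of length 2.
step 6: apply (-4, -5) → (-25, -26)
step 7: apply (-1, -5) → (-26, -31)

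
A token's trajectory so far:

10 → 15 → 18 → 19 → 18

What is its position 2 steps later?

10

First differences are +5, +3, +1, -1; their common second difference is -2 (constant acceleration).
step 5: 18 − 3 → 15
step 6: 15 − 5 → 10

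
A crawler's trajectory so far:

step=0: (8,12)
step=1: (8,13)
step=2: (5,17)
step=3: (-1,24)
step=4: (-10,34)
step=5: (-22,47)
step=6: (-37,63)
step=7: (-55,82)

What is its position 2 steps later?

Successive displacements: (+0,+1), (-3,+4), (-6,+7), (-9,+10), (-12,+13), (-15,+16), (-18,+19) — each changes by (-3,+3).
step 8: (-55,82) + (-21,+22) → (-76,104)
step 9: (-76,104) + (-24,+25) → (-100,129)

(-100,129)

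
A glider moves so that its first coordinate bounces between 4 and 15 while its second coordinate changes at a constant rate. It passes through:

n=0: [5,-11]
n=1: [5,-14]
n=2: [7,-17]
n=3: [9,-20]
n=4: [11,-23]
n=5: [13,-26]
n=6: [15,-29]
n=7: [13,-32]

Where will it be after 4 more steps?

The first coordinate travels 2 per step and bounces off the walls at 4 and 15.
  step 8: 13 → 11
  step 9: 11 → 9
  step 10: 9 → 7
  step 11: 7 → 5
The second coordinate changes by -3 each step: at step 11 it is -44.

[5,-44]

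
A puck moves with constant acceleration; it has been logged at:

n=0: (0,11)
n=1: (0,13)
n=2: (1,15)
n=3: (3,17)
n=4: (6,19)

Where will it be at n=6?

(15,23)

Successive displacements: (+0,+2), (+1,+2), (+2,+2), (+3,+2) — each changes by (+1,+0).
step 5: (6,19) + (+4,+2) → (10,21)
step 6: (10,21) + (+5,+2) → (15,23)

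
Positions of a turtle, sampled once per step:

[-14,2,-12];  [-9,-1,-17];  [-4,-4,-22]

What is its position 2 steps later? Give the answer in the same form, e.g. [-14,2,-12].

Constant displacement of [+5,-3,-5] per step.
step 3: [-4,-4,-22] + [+5,-3,-5] → [1,-7,-27]
step 4: [1,-7,-27] + [+5,-3,-5] → [6,-10,-32]

[6,-10,-32]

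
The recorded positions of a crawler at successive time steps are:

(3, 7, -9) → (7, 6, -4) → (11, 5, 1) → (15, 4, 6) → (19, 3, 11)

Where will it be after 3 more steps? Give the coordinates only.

(31, 0, 26)

Each step adds (+4, -1, +5) to the position.
step 5: (19, 3, 11) + (+4, -1, +5) → (23, 2, 16)
step 6: (23, 2, 16) + (+4, -1, +5) → (27, 1, 21)
step 7: (27, 1, 21) + (+4, -1, +5) → (31, 0, 26)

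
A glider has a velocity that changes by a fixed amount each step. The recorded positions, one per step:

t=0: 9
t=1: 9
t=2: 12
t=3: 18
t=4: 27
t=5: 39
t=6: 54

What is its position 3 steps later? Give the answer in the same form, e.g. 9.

117

Taking differences between consecutive positions: +0, +3, +6, +9, +12, +15. These grow by +3 each step.
step 7: 54 + 18 → 72
step 8: 72 + 21 → 93
step 9: 93 + 24 → 117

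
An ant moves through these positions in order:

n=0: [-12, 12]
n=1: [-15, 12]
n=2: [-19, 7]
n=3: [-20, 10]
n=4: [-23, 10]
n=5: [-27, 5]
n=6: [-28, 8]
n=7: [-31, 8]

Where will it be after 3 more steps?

The moves between consecutive positions are [-3, +0], [-4, -5], [-1, +3], [-3, +0], [-4, -5], [-1, +3], [-3, +0]; they repeat the 3-cycle [[-3, +0], [-4, -5], [-1, +3]].
step 8: apply [-4, -5] → [-35, 3]
step 9: apply [-1, +3] → [-36, 6]
step 10: apply [-3, +0] → [-39, 6]

[-39, 6]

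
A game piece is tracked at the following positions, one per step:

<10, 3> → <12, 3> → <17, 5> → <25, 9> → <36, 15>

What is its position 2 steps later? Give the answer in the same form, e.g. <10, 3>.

Successive displacements: <+2, +0>, <+5, +2>, <+8, +4>, <+11, +6> — each changes by <+3, +2>.
step 5: <36, 15> + <+14, +8> → <50, 23>
step 6: <50, 23> + <+17, +10> → <67, 33>

<67, 33>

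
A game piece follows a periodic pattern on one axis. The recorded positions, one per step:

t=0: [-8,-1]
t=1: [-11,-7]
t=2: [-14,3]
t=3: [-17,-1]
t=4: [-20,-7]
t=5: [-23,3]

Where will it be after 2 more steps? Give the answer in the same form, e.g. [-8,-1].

[-29,-7]

The first coordinate changes by -3 each step, so at step 7 it is -8 + 7·(-3) = -29.
The second coordinate repeats the cycle [-1, -7, 3] with period 3; step 7 mod 3 = 1, giving -7.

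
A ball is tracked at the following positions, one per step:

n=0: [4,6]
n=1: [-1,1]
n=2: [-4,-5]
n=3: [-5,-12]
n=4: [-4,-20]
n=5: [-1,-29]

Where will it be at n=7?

Taking differences between consecutive positions: [-5,-5], [-3,-6], [-1,-7], [+1,-8], [+3,-9]. These grow by [+2,-1] each step.
step 6: [-1,-29] + [+5,-10] → [4,-39]
step 7: [4,-39] + [+7,-11] → [11,-50]

[11,-50]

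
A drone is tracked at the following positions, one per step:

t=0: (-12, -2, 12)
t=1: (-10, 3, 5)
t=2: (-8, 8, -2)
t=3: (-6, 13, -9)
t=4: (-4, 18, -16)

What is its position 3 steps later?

The position changes by (+2, +5, -7) every step.
step 5: (-4, 18, -16) + (+2, +5, -7) → (-2, 23, -23)
step 6: (-2, 23, -23) + (+2, +5, -7) → (0, 28, -30)
step 7: (0, 28, -30) + (+2, +5, -7) → (2, 33, -37)

(2, 33, -37)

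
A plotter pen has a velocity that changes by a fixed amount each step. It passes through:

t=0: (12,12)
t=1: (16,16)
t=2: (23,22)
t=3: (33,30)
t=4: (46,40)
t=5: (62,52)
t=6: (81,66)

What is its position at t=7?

(103,82)

Successive displacements: (+4,+4), (+7,+6), (+10,+8), (+13,+10), (+16,+12), (+19,+14) — each changes by (+3,+2).
step 7: (81,66) + (+22,+16) → (103,82)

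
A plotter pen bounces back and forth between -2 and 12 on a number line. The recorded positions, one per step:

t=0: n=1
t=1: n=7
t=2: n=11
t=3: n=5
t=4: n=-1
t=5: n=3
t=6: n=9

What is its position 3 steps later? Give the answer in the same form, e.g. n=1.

n=-1

The value reflects between -2 and 12, moving 6 per step.
  step 7: 9 → 9
  step 8: 9 → 3
  step 9: 3 → -1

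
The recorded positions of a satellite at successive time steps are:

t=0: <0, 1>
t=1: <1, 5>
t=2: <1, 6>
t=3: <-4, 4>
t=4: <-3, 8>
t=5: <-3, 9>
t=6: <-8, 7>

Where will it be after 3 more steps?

<-12, 10>

Step-to-step displacements: <+1, +4>, <+0, +1>, <-5, -2>, <+1, +4>, <+0, +1>, <-5, -2> — a repeating cycle of length 3.
step 7: apply <+1, +4> → <-7, 11>
step 8: apply <+0, +1> → <-7, 12>
step 9: apply <-5, -2> → <-12, 10>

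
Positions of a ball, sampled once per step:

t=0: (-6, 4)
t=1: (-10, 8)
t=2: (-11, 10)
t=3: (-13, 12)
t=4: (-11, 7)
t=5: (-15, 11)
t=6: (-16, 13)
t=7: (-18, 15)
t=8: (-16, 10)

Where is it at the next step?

(-20, 14)

The moves between consecutive positions are (-4, +4), (-1, +2), (-2, +2), (+2, -5), (-4, +4), (-1, +2), (-2, +2), (+2, -5); they repeat the 4-cycle [(-4, +4), (-1, +2), (-2, +2), (+2, -5)].
step 9: apply (-4, +4) → (-20, 14)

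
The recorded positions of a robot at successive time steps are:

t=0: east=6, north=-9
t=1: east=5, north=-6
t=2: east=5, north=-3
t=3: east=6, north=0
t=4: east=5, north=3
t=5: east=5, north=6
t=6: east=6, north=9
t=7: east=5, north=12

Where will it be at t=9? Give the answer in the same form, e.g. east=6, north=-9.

The east coordinate repeats the cycle [6, 5, 5] with period 3; step 9 mod 3 = 0, giving 6.
The north coordinate changes by +3 each step, so at step 9 it is -9 + 9·(3) = 18.

east=6, north=18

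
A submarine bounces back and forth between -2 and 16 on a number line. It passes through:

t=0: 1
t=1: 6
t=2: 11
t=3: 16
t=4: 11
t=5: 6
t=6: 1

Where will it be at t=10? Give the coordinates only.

15

The value travels 5 per step and bounces off the walls at -2 and 16.
  step 7: 1 → 0
  step 8: 0 → 5
  step 9: 5 → 10
  step 10: 10 → 15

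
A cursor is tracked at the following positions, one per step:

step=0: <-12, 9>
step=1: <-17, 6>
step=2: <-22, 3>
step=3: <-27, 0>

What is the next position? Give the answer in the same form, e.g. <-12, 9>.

<-32, -3>

The position changes by <-5, -3> every step.
step 4: <-27, 0> + <-5, -3> → <-32, -3>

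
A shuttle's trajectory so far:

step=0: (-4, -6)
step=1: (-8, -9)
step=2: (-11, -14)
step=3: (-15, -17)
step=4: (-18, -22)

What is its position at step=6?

(-25, -30)

The moves between consecutive positions are (-4, -3), (-3, -5), (-4, -3), (-3, -5); they repeat the 2-cycle [(-4, -3), (-3, -5)].
step 5: apply (-4, -3) → (-22, -25)
step 6: apply (-3, -5) → (-25, -30)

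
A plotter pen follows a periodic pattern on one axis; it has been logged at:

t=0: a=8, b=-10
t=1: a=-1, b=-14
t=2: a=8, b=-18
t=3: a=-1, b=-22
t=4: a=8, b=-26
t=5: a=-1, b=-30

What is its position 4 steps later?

A: cycles through 8, -1 every 2 steps. Step 9 lands at position 1 of the cycle → -1.
B: linear, -4 per step → -46 at step 9.

a=-1, b=-46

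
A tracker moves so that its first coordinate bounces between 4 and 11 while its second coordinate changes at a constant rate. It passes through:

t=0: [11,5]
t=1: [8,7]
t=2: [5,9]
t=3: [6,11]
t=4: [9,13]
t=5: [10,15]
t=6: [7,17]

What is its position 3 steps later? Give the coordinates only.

The first coordinate travels 3 per step and bounces off the walls at 4 and 11.
  step 7: 7 → 4
  step 8: 4 → 7
  step 9: 7 → 10
The second coordinate changes by +2 each step: at step 9 it is 23.

[10,23]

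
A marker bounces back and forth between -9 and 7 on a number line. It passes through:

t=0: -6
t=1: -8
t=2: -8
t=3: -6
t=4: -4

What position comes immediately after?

-2

The value reflects between -9 and 7, moving 2 per step.
  step 5: -4 → -2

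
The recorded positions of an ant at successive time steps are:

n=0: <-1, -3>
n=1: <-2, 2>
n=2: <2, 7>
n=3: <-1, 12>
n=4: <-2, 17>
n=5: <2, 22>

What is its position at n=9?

The first coordinate repeats the cycle [-1, -2, 2] with period 3; step 9 mod 3 = 0, giving -1.
The second coordinate changes by +5 each step, so at step 9 it is -3 + 9·(5) = 42.

<-1, 42>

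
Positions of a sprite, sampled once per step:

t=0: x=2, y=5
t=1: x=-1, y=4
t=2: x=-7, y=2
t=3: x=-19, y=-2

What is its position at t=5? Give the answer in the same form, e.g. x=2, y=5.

Step-to-step displacements: (-3,-1), (-6,-2), (-12,-4); each is 2× the previous.
step 4: x=-19, y=-2 + (-24,-8) → x=-43, y=-10
step 5: x=-43, y=-10 + (-48,-16) → x=-91, y=-26

x=-91, y=-26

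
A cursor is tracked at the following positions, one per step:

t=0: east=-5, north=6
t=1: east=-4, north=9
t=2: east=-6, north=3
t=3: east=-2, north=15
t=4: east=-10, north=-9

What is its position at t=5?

The jumps are (+1, +3), (-2, -6), (+4, +12), (-8, -24) — a geometric progression with ratio -2.
step 5: east=-10, north=-9 + (+16, +48) → east=6, north=39

east=6, north=39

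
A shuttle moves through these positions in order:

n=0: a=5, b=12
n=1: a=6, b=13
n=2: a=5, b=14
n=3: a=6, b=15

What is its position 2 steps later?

A: cycles through 5, 6 every 2 steps. Step 5 lands at position 1 of the cycle → 6.
B: linear, +1 per step → 17 at step 5.

a=6, b=17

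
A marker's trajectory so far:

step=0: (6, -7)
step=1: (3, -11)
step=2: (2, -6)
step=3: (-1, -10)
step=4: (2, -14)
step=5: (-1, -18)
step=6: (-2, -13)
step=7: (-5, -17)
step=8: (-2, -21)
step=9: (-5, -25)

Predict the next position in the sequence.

Step-to-step displacements: (-3, -4), (-1, +5), (-3, -4), (+3, -4), (-3, -4), (-1, +5), (-3, -4), (+3, -4), (-3, -4) — a repeating cycle of length 4.
step 10: apply (-1, +5) → (-6, -20)

(-6, -20)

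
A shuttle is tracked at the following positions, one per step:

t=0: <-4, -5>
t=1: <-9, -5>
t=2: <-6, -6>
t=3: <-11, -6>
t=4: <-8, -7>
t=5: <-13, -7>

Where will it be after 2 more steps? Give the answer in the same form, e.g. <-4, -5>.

<-15, -8>

Step-to-step displacements: <-5, +0>, <+3, -1>, <-5, +0>, <+3, -1>, <-5, +0> — a repeating cycle of length 2.
step 6: apply <+3, -1> → <-10, -8>
step 7: apply <-5, +0> → <-15, -8>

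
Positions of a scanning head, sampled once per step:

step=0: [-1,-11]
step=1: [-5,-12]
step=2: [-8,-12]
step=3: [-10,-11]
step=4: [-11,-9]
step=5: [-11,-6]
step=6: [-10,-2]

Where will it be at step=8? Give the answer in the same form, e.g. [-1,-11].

Taking differences between consecutive positions: [-4,-1], [-3,+0], [-2,+1], [-1,+2], [+0,+3], [+1,+4]. These grow by [+1,+1] each step.
step 7: [-10,-2] + [+2,+5] → [-8,3]
step 8: [-8,3] + [+3,+6] → [-5,9]

[-5,9]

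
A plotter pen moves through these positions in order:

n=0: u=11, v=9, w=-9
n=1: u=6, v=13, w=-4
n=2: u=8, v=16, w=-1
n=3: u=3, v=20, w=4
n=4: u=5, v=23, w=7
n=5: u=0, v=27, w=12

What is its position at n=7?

u=-3, v=34, w=20

The moves between consecutive positions are (-5, +4, +5), (+2, +3, +3), (-5, +4, +5), (+2, +3, +3), (-5, +4, +5); they repeat the 2-cycle [(-5, +4, +5), (+2, +3, +3)].
step 6: apply (+2, +3, +3) → u=2, v=30, w=15
step 7: apply (-5, +4, +5) → u=-3, v=34, w=20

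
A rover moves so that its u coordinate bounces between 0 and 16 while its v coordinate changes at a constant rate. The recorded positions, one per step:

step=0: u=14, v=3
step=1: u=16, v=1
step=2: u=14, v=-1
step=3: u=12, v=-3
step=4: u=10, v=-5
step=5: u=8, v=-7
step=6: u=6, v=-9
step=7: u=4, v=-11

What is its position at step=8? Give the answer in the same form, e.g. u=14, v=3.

The u coordinate reflects between 0 and 16, moving 2 per step.
  step 8: 4 → 2
The v coordinate changes by -2 each step: at step 8 it is -13.

u=2, v=-13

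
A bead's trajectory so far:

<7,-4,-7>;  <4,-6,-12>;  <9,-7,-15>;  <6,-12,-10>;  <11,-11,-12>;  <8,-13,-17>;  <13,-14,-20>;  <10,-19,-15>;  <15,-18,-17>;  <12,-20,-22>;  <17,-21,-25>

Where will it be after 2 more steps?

<19,-25,-22>

The moves between consecutive positions are <-3,-2,-5>, <+5,-1,-3>, <-3,-5,+5>, <+5,+1,-2>, <-3,-2,-5>, <+5,-1,-3>, <-3,-5,+5>, <+5,+1,-2>, <-3,-2,-5>, <+5,-1,-3>; they repeat the 4-cycle [<-3,-2,-5>, <+5,-1,-3>, <-3,-5,+5>, <+5,+1,-2>].
step 11: apply <-3,-5,+5> → <14,-26,-20>
step 12: apply <+5,+1,-2> → <19,-25,-22>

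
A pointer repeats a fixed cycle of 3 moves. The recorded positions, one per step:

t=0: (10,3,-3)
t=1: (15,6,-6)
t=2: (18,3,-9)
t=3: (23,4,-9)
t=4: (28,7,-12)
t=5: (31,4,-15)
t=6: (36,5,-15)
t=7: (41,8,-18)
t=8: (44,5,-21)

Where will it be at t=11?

(57,6,-27)

Differencing gives (+5,+3,-3), (+3,-3,-3), (+5,+1,+0), (+5,+3,-3), (+3,-3,-3), (+5,+1,+0), (+5,+3,-3), (+3,-3,-3). This is the pattern (+5,+3,-3), (+3,-3,-3), (+5,+1,+0) repeated.
step 9: apply (+5,+1,+0) → (49,6,-21)
step 10: apply (+5,+3,-3) → (54,9,-24)
step 11: apply (+3,-3,-3) → (57,6,-27)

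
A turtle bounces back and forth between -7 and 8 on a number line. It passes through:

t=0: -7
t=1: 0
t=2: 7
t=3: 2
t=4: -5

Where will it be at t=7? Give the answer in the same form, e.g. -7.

4

The value travels 7 per step and bounces off the walls at -7 and 8.
  step 5: -5 → -2
  step 6: -2 → 5
  step 7: 5 → 4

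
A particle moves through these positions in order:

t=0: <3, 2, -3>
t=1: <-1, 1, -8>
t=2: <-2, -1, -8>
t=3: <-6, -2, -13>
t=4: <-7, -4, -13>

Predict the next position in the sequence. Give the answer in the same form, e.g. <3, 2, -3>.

Differencing gives <-4, -1, -5>, <-1, -2, +0>, <-4, -1, -5>, <-1, -2, +0>. This is the pattern <-4, -1, -5>, <-1, -2, +0> repeated.
step 5: apply <-4, -1, -5> → <-11, -5, -18>

<-11, -5, -18>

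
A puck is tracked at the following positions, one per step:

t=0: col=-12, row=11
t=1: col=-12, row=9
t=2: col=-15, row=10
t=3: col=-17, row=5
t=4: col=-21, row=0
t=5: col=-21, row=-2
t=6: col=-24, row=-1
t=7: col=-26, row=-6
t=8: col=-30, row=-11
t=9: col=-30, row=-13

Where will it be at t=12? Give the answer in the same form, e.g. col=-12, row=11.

The moves between consecutive positions are (+0, -2), (-3, +1), (-2, -5), (-4, -5), (+0, -2), (-3, +1), (-2, -5), (-4, -5), (+0, -2); they repeat the 4-cycle [(+0, -2), (-3, +1), (-2, -5), (-4, -5)].
step 10: apply (-3, +1) → col=-33, row=-12
step 11: apply (-2, -5) → col=-35, row=-17
step 12: apply (-4, -5) → col=-39, row=-22

col=-39, row=-22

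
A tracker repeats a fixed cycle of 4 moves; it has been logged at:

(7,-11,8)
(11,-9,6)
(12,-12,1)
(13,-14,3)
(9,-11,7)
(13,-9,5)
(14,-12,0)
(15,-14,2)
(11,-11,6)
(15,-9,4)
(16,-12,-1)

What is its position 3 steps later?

(17,-9,3)

Differencing gives (+4,+2,-2), (+1,-3,-5), (+1,-2,+2), (-4,+3,+4), (+4,+2,-2), (+1,-3,-5), (+1,-2,+2), (-4,+3,+4), (+4,+2,-2), (+1,-3,-5). This is the pattern (+4,+2,-2), (+1,-3,-5), (+1,-2,+2), (-4,+3,+4) repeated.
step 11: apply (+1,-2,+2) → (17,-14,1)
step 12: apply (-4,+3,+4) → (13,-11,5)
step 13: apply (+4,+2,-2) → (17,-9,3)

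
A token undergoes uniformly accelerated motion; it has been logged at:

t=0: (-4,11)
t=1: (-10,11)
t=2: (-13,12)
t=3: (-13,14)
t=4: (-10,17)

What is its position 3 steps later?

(17,32)

Taking differences between consecutive positions: (-6,+0), (-3,+1), (+0,+2), (+3,+3). These grow by (+3,+1) each step.
step 5: (-10,17) + (+6,+4) → (-4,21)
step 6: (-4,21) + (+9,+5) → (5,26)
step 7: (5,26) + (+12,+6) → (17,32)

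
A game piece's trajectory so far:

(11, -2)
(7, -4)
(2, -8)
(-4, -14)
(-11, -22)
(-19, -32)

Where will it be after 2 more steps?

(-38, -58)

First differences are (-4, -2), (-5, -4), (-6, -6), (-7, -8), (-8, -10); their common second difference is (-1, -2) (constant acceleration).
step 6: (-19, -32) + (-9, -12) → (-28, -44)
step 7: (-28, -44) + (-10, -14) → (-38, -58)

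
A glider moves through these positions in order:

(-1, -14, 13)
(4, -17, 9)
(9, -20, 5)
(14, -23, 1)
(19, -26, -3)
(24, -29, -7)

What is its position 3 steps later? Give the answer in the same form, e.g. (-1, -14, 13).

Each step adds (+5, -3, -4) to the position.
step 6: (24, -29, -7) + (+5, -3, -4) → (29, -32, -11)
step 7: (29, -32, -11) + (+5, -3, -4) → (34, -35, -15)
step 8: (34, -35, -15) + (+5, -3, -4) → (39, -38, -19)

(39, -38, -19)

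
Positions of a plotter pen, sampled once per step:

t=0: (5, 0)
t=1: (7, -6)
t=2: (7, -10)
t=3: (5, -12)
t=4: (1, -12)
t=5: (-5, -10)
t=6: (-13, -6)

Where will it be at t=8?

First differences are (+2, -6), (+0, -4), (-2, -2), (-4, +0), (-6, +2), (-8, +4); their common second difference is (-2, +2) (constant acceleration).
step 7: (-13, -6) + (-10, +6) → (-23, 0)
step 8: (-23, 0) + (-12, +8) → (-35, 8)

(-35, 8)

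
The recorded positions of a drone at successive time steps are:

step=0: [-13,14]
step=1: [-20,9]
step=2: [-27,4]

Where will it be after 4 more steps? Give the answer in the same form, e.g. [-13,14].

The position changes by [-7,-5] every step.
step 3: [-27,4] + [-7,-5] → [-34,-1]
step 4: [-34,-1] + [-7,-5] → [-41,-6]
step 5: [-41,-6] + [-7,-5] → [-48,-11]
step 6: [-48,-11] + [-7,-5] → [-55,-16]

[-55,-16]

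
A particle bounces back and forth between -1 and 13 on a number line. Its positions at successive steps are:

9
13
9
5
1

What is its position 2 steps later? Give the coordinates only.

The value reflects between -1 and 13, moving 4 per step.
  step 5: 1 → 1
  step 6: 1 → 5

5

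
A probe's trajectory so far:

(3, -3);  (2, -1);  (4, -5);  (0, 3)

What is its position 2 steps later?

The jumps are (-1, +2), (+2, -4), (-4, +8) — a geometric progression with ratio -2.
step 4: (0, 3) + (+8, -16) → (8, -13)
step 5: (8, -13) + (-16, +32) → (-8, 19)

(-8, 19)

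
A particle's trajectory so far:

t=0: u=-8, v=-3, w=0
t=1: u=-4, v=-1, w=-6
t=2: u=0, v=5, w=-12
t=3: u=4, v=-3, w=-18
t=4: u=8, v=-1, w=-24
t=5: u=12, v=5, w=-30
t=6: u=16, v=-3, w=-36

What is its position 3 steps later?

U: linear, +4 per step → 28 at step 9.
V: cycles through -3, -1, 5 every 3 steps. Step 9 lands at position 0 of the cycle → -3.
W: linear, -6 per step → -54 at step 9.

u=28, v=-3, w=-54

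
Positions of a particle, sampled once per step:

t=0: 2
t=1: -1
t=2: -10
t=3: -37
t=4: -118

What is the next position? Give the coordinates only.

-361

The jumps are -3, -9, -27, -81 — a geometric progression with ratio 3.
step 5: -118 − 243 → -361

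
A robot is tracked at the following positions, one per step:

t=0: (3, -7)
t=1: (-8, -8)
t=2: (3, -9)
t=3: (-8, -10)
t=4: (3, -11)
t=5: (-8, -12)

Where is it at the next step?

The first coordinate repeats the cycle [3, -8] with period 2; step 6 mod 2 = 0, giving 3.
The second coordinate changes by -1 each step, so at step 6 it is -7 + 6·(-1) = -13.

(3, -13)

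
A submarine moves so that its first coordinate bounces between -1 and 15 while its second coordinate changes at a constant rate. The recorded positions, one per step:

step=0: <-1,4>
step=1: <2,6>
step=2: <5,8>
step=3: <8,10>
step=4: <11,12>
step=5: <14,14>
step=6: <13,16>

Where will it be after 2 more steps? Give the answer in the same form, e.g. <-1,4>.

The first coordinate reflects between -1 and 15, moving 3 per step.
  step 7: 13 → 10
  step 8: 10 → 7
The second coordinate changes by +2 each step: at step 8 it is 20.

<7,20>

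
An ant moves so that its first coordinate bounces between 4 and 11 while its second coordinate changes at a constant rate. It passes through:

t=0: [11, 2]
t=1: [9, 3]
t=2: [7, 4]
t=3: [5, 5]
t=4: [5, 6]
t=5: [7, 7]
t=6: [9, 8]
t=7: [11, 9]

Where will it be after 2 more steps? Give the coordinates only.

[7, 11]

The first coordinate reflects between 4 and 11, moving 2 per step.
  step 8: 11 → 9
  step 9: 9 → 7
The second coordinate changes by +1 each step: at step 9 it is 11.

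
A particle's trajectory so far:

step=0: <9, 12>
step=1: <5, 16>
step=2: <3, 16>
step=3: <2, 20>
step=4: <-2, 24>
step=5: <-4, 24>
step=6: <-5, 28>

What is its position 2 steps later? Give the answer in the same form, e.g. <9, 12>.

Step-to-step displacements: <-4, +4>, <-2, +0>, <-1, +4>, <-4, +4>, <-2, +0>, <-1, +4> — a repeating cycle of length 3.
step 7: apply <-4, +4> → <-9, 32>
step 8: apply <-2, +0> → <-11, 32>

<-11, 32>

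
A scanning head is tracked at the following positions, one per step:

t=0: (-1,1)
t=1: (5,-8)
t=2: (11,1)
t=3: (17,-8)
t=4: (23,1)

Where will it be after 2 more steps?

The first coordinate changes by +6 each step, so at step 6 it is -1 + 6·(6) = 35.
The second coordinate repeats the cycle [1, -8] with period 2; step 6 mod 2 = 0, giving 1.

(35,1)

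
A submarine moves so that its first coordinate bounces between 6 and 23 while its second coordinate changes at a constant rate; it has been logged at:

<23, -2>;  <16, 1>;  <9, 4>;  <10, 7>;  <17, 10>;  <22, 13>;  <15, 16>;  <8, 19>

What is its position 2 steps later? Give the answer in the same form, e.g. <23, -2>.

<18, 25>

The first coordinate reflects between 6 and 23, moving 7 per step.
  step 8: 8 → 11
  step 9: 11 → 18
The second coordinate changes by +3 each step: at step 9 it is 25.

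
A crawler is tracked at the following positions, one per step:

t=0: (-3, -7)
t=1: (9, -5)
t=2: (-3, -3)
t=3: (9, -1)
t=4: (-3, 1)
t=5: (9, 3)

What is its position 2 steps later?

The first coordinate repeats the cycle [-3, 9] with period 2; step 7 mod 2 = 1, giving 9.
The second coordinate changes by +2 each step, so at step 7 it is -7 + 7·(2) = 7.

(9, 7)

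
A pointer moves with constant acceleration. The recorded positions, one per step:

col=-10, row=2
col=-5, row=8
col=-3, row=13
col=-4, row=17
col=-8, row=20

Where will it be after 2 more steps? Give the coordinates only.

col=-25, row=23

Successive displacements: (+5, +6), (+2, +5), (-1, +4), (-4, +3) — each changes by (-3, -1).
step 5: col=-8, row=20 + (-7, +2) → col=-15, row=22
step 6: col=-15, row=22 + (-10, +1) → col=-25, row=23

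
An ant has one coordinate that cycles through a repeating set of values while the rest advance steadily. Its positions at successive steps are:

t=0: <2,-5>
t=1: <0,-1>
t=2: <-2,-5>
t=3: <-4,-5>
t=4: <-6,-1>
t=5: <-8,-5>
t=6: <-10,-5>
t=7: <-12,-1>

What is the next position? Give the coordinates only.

The first coordinate changes by -2 each step, so at step 8 it is 2 + 8·(-2) = -14.
The second coordinate repeats the cycle [-5, -1, -5] with period 3; step 8 mod 3 = 2, giving -5.

<-14,-5>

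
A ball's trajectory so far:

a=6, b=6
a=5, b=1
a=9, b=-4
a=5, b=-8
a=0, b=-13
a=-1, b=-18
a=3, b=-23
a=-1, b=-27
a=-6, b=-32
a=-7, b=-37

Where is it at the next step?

Step-to-step displacements: (-1, -5), (+4, -5), (-4, -4), (-5, -5), (-1, -5), (+4, -5), (-4, -4), (-5, -5), (-1, -5) — a repeating cycle of length 4.
step 10: apply (+4, -5) → a=-3, b=-42

a=-3, b=-42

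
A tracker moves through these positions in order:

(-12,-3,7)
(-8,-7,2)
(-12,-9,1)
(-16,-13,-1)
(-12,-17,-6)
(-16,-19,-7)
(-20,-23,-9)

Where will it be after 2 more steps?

(-20,-29,-15)

Differencing gives (+4,-4,-5), (-4,-2,-1), (-4,-4,-2), (+4,-4,-5), (-4,-2,-1), (-4,-4,-2). This is the pattern (+4,-4,-5), (-4,-2,-1), (-4,-4,-2) repeated.
step 7: apply (+4,-4,-5) → (-16,-27,-14)
step 8: apply (-4,-2,-1) → (-20,-29,-15)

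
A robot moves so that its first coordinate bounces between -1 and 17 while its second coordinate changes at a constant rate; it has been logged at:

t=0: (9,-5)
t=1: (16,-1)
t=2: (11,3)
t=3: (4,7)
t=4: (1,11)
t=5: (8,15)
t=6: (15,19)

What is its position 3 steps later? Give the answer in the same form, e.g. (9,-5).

The first coordinate travels 7 per step and bounces off the walls at -1 and 17.
  step 7: 15 → 12
  step 8: 12 → 5
  step 9: 5 → 0
The second coordinate changes by +4 each step: at step 9 it is 31.

(0,31)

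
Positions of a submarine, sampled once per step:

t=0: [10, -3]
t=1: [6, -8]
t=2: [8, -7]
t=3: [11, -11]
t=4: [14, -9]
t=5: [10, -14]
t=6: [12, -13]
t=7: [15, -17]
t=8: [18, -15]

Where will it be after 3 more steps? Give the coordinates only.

[19, -23]

Step-to-step displacements: [-4, -5], [+2, +1], [+3, -4], [+3, +2], [-4, -5], [+2, +1], [+3, -4], [+3, +2] — a repeating cycle of length 4.
step 9: apply [-4, -5] → [14, -20]
step 10: apply [+2, +1] → [16, -19]
step 11: apply [+3, -4] → [19, -23]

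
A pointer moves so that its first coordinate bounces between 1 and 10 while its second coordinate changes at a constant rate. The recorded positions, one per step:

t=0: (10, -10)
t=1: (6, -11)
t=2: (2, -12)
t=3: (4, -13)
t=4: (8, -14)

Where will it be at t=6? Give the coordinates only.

The first coordinate travels 4 per step and bounces off the walls at 1 and 10.
  step 5: 8 → 8
  step 6: 8 → 4
The second coordinate changes by -1 each step: at step 6 it is -16.

(4, -16)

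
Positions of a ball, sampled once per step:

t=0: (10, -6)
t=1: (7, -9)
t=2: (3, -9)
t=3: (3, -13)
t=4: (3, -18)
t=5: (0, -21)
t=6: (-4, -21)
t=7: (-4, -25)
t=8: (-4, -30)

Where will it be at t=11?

Step-to-step displacements: (-3, -3), (-4, +0), (+0, -4), (+0, -5), (-3, -3), (-4, +0), (+0, -4), (+0, -5) — a repeating cycle of length 4.
step 9: apply (-3, -3) → (-7, -33)
step 10: apply (-4, +0) → (-11, -33)
step 11: apply (+0, -4) → (-11, -37)

(-11, -37)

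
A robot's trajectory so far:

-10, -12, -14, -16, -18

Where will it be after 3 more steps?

Each step adds -2 to the position.
step 5: -18 − 2 → -20
step 6: -20 − 2 → -22
step 7: -22 − 2 → -24

-24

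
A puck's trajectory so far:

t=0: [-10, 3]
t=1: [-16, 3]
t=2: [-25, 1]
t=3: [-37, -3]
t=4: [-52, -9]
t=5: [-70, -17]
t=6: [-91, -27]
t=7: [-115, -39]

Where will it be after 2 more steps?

First differences are [-6, +0], [-9, -2], [-12, -4], [-15, -6], [-18, -8], [-21, -10], [-24, -12]; their common second difference is [-3, -2] (constant acceleration).
step 8: [-115, -39] + [-27, -14] → [-142, -53]
step 9: [-142, -53] + [-30, -16] → [-172, -69]

[-172, -69]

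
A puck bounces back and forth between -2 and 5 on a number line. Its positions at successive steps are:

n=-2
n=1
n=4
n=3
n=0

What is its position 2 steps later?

The value travels 3 per step and bounces off the walls at -2 and 5.
  step 5: 0 → -1
  step 6: -1 → 2

n=2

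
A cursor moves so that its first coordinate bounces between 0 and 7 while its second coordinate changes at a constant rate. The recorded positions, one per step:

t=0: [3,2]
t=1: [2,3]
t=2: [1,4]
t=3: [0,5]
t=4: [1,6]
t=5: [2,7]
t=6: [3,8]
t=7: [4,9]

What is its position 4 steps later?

[6,13]

The first coordinate travels 1 per step and bounces off the walls at 0 and 7.
  step 8: 4 → 5
  step 9: 5 → 6
  step 10: 6 → 7
  step 11: 7 → 6
The second coordinate changes by +1 each step: at step 11 it is 13.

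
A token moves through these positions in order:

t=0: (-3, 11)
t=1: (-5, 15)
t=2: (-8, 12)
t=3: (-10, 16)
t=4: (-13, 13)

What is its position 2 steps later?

Differencing gives (-2, +4), (-3, -3), (-2, +4), (-3, -3). This is the pattern (-2, +4), (-3, -3) repeated.
step 5: apply (-2, +4) → (-15, 17)
step 6: apply (-3, -3) → (-18, 14)

(-18, 14)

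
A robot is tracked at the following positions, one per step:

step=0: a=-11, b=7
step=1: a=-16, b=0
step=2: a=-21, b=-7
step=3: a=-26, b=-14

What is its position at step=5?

Constant displacement of (-5, -7) per step.
step 4: a=-26, b=-14 + (-5, -7) → a=-31, b=-21
step 5: a=-31, b=-21 + (-5, -7) → a=-36, b=-28

a=-36, b=-28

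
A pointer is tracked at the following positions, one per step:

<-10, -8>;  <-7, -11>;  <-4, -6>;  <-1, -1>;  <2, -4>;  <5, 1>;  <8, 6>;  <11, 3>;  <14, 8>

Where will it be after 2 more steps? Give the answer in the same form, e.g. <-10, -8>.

<20, 10>

The moves between consecutive positions are <+3, -3>, <+3, +5>, <+3, +5>, <+3, -3>, <+3, +5>, <+3, +5>, <+3, -3>, <+3, +5>; they repeat the 3-cycle [<+3, -3>, <+3, +5>, <+3, +5>].
step 9: apply <+3, +5> → <17, 13>
step 10: apply <+3, -3> → <20, 10>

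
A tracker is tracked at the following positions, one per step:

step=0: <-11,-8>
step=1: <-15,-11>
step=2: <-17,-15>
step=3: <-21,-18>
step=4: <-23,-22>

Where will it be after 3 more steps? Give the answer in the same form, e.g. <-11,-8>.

The moves between consecutive positions are <-4,-3>, <-2,-4>, <-4,-3>, <-2,-4>; they repeat the 2-cycle [<-4,-3>, <-2,-4>].
step 5: apply <-4,-3> → <-27,-25>
step 6: apply <-2,-4> → <-29,-29>
step 7: apply <-4,-3> → <-33,-32>

<-33,-32>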